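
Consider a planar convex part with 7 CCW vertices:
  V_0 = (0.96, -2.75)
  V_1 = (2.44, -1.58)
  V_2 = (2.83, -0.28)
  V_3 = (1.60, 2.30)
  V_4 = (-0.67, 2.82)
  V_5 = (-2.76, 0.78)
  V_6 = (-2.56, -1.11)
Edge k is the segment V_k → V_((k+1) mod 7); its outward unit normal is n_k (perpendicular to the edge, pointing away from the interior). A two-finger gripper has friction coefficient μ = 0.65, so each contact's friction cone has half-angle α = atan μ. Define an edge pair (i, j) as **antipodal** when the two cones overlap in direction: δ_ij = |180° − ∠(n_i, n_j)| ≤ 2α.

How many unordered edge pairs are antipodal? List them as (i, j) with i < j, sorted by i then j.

α = atan 0.65 = 33.02°;  2α = 66.05°
n_0 = (+0.6202, -0.7845)
n_1 = (+0.9578, -0.2873)
n_2 = (+0.9027, +0.4303)
n_3 = (+0.2233, +0.9748)
n_4 = (-0.6985, +0.7156)
n_5 = (-0.9944, -0.1052)
n_6 = (-0.4223, -0.9064)
  (0,1): δ = 145.03°  ·
  (0,2): δ = 102.84°  ·
  (0,3): δ = 51.23°  ✓
  (0,4): δ = 5.98°  ✓
  (0,5): δ = 57.71°  ✓
  (0,6): δ = 116.69°  ·
  (1,2): δ = 137.81°  ·
  (1,3): δ = 86.20°  ·
  (1,4): δ = 28.99°  ✓
  (1,5): δ = 22.74°  ✓
  (1,6): δ = 81.72°  ·
  (2,3): δ = 128.39°  ·
  (2,4): δ = 71.18°  ·
  (2,5): δ = 19.45°  ✓
  (2,6): δ = 39.53°  ✓
  (3,4): δ = 122.79°  ·
  (3,5): δ = 71.06°  ·
  (3,6): δ = 12.08°  ✓
  (4,5): δ = 128.27°  ·
  (4,6): δ = 69.29°  ·
  (5,6): δ = 121.02°  ·
antipodal pairs: 8

count = 8; pairs: (0,3), (0,4), (0,5), (1,4), (1,5), (2,5), (2,6), (3,6)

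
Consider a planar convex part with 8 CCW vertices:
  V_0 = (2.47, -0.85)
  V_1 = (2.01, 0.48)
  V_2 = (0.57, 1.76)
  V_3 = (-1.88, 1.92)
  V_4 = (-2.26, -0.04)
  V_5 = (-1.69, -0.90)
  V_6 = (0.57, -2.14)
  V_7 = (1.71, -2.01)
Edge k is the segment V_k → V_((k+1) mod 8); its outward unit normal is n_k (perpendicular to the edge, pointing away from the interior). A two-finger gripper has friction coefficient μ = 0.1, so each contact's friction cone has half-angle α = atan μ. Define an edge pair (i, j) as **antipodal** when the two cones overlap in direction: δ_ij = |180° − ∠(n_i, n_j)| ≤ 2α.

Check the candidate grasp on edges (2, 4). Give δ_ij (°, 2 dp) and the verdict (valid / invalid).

α = atan 0.1 = 5.71°;  2α = 11.42°
edge 2: e_2 = (-2.45, +0.16);  n_2 = (+0.0652, +0.9979)
edge 4: e_4 = (+0.57, -0.86);  n_4 = (-0.8335, -0.5525)
∠(n_2, n_4) = 127.27°
δ = |180° − 127.27°| = 52.73°
52.73° > 2α = 11.42°  →  invalid

δ = 52.73°, invalid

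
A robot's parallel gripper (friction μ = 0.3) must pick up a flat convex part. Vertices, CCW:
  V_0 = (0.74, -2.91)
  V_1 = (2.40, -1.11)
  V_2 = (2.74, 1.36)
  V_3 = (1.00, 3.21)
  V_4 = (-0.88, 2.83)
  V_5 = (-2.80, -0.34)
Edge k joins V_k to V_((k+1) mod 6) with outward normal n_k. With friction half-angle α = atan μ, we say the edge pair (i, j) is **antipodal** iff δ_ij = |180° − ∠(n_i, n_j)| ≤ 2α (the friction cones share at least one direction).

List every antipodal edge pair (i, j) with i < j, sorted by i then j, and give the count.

α = atan 0.3 = 16.70°;  2α = 33.40°
n_0 = (+0.7351, -0.6779)
n_1 = (+0.9907, -0.1364)
n_2 = (+0.7284, +0.6851)
n_3 = (-0.1981, +0.9802)
n_4 = (-0.8553, +0.5181)
n_5 = (-0.5875, -0.8092)
  (0,1): δ = 145.15°  ·
  (0,2): δ = 94.07°  ·
  (0,3): δ = 35.89°  ·
  (0,4): δ = 11.48°  ✓
  (0,5): δ = 96.70°  ·
  (1,2): δ = 128.92°  ·
  (1,3): δ = 70.74°  ·
  (1,4): δ = 23.36°  ✓
  (1,5): δ = 61.86°  ·
  (2,3): δ = 121.82°  ·
  (2,4): δ = 74.45°  ·
  (2,5): δ = 10.78°  ✓
  (3,4): δ = 132.63°  ·
  (3,5): δ = 47.41°  ·
  (4,5): δ = 94.78°  ·
antipodal pairs: 3

count = 3; pairs: (0,4), (1,4), (2,5)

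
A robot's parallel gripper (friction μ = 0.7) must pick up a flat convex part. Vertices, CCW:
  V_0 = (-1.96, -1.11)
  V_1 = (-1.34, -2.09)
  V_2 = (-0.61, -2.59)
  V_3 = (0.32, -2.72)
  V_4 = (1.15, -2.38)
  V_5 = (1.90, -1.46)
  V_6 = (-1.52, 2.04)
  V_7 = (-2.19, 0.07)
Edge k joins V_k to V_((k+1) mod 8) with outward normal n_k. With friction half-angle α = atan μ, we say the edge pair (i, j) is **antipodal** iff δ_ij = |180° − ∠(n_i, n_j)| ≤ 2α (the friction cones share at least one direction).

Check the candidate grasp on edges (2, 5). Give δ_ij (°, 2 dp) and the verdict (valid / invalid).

α = atan 0.7 = 34.99°;  2α = 69.98°
edge 2: e_2 = (+0.93, -0.13);  n_2 = (-0.1384, -0.9904)
edge 5: e_5 = (-3.42, +3.50);  n_5 = (+0.7152, +0.6989)
∠(n_2, n_5) = 142.30°
δ = |180° − 142.30°| = 37.70°
37.70° ≤ 2α = 69.98°  →  valid

δ = 37.70°, valid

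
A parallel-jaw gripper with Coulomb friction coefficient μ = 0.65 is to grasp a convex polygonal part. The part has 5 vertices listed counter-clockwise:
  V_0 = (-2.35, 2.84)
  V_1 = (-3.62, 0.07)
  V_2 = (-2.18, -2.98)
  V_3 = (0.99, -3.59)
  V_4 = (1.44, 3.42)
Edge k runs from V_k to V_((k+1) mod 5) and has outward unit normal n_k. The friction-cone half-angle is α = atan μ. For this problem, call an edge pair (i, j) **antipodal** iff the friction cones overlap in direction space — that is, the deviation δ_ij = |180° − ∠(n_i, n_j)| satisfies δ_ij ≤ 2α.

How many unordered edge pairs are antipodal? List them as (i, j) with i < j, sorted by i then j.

α = atan 0.65 = 33.02°;  2α = 66.05°
n_0 = (-0.9090, +0.4168)
n_1 = (-0.9043, -0.4269)
n_2 = (-0.1890, -0.9820)
n_3 = (+0.9979, -0.0641)
n_4 = (-0.1513, +0.9885)
  (0,1): δ = 130.10°  ·
  (0,2): δ = 76.26°  ·
  (0,3): δ = 20.96°  ✓
  (0,4): δ = 123.33°  ·
  (1,2): δ = 126.17°  ·
  (1,3): δ = 28.95°  ✓
  (1,4): δ = 73.43°  ·
  (2,3): δ = 82.78°  ·
  (2,4): δ = 19.59°  ✓
  (3,4): δ = 77.63°  ·
antipodal pairs: 3

count = 3; pairs: (0,3), (1,3), (2,4)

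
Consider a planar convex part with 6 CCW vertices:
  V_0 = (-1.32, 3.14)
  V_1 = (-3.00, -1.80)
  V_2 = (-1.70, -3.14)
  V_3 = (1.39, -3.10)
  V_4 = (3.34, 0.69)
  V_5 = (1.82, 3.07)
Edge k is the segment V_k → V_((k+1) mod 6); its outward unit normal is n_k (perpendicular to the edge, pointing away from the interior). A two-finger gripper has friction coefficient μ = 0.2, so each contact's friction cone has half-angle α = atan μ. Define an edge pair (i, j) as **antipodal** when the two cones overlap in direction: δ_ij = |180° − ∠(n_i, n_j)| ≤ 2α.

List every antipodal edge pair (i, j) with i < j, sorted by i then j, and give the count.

α = atan 0.2 = 11.31°;  2α = 22.62°
n_0 = (-0.9467, +0.3220)
n_1 = (-0.7177, -0.6963)
n_2 = (+0.0129, -0.9999)
n_3 = (+0.8892, -0.4575)
n_4 = (+0.8428, +0.5382)
n_5 = (+0.0223, +0.9998)
  (0,1): δ = 117.09°  ·
  (0,2): δ = 70.48°  ·
  (0,3): δ = 8.44°  ✓
  (0,4): δ = 51.35°  ·
  (0,5): δ = 107.51°  ·
  (1,2): δ = 133.39°  ·
  (1,3): δ = 71.36°  ·
  (1,4): δ = 11.57°  ✓
  (1,5): δ = 44.59°  ·
  (2,3): δ = 117.97°  ·
  (2,4): δ = 58.18°  ·
  (2,5): δ = 2.02°  ✓
  (3,4): δ = 120.21°  ·
  (3,5): δ = 64.05°  ·
  (4,5): δ = 123.84°  ·
antipodal pairs: 3

count = 3; pairs: (0,3), (1,4), (2,5)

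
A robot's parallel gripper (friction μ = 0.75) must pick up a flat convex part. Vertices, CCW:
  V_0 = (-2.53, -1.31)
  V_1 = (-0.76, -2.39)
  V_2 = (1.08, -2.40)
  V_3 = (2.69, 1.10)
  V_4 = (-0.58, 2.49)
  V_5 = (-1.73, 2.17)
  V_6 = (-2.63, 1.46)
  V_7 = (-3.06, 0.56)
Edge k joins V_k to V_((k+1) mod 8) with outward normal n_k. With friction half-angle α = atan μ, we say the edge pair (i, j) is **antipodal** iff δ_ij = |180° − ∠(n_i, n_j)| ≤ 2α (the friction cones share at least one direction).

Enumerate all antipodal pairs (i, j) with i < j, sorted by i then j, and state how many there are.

count = 12; pairs: (0,3), (0,4), (0,5), (1,3), (1,4), (1,5), (1,6), (2,4), (2,5), (2,6), (2,7), (3,7)

α = atan 0.75 = 36.87°;  2α = 73.74°
n_0 = (-0.5209, -0.8536)
n_1 = (-0.0054, -1.0000)
n_2 = (+0.9085, -0.4179)
n_3 = (+0.3912, +0.9203)
n_4 = (-0.2681, +0.9634)
n_5 = (-0.6194, +0.7851)
n_6 = (-0.9023, +0.4311)
n_7 = (-0.9621, -0.2727)
  (0,1): δ = 148.92°  ·
  (0,2): δ = 83.31°  ·
  (0,3): δ = 8.36°  ✓
  (0,4): δ = 46.94°  ✓
  (0,5): δ = 69.66°  ✓
  (0,6): δ = 95.85°  ·
  (0,7): δ = 137.21°  ·
  (1,2): δ = 114.39°  ·
  (1,3): δ = 22.72°  ✓
  (1,4): δ = 15.86°  ✓
  (1,5): δ = 38.58°  ✓
  (1,6): δ = 64.77°  ✓
  (1,7): δ = 106.14°  ·
  (2,3): δ = 88.33°  ·
  (2,4): δ = 49.75°  ✓
  (2,5): δ = 27.03°  ✓
  (2,6): δ = 0.84°  ✓
  (2,7): δ = 40.53°  ✓
  (3,4): δ = 141.42°  ·
  (3,5): δ = 118.70°  ·
  (3,6): δ = 92.51°  ·
  (3,7): δ = 51.15°  ✓
  (4,5): δ = 157.28°  ·
  (4,6): δ = 131.09°  ·
  (4,7): δ = 89.73°  ·
  (5,6): δ = 153.81°  ·
  (5,7): δ = 112.45°  ·
  (6,7): δ = 138.64°  ·
antipodal pairs: 12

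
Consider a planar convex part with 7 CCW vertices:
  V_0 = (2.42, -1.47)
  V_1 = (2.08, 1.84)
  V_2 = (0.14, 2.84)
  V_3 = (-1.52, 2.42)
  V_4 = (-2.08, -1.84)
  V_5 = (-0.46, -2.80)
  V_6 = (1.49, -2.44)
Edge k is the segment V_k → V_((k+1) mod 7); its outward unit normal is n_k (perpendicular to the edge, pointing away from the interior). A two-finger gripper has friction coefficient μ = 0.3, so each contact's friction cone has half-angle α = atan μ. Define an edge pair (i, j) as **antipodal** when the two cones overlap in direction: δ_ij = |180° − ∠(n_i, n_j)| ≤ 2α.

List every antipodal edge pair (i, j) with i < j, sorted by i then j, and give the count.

α = atan 0.3 = 16.70°;  2α = 33.40°
n_0 = (+0.9948, +0.1022)
n_1 = (+0.4582, +0.8889)
n_2 = (-0.2453, +0.9695)
n_3 = (-0.9915, +0.1303)
n_4 = (-0.5098, -0.8603)
n_5 = (+0.1815, -0.9834)
n_6 = (+0.7218, -0.6921)
  (0,1): δ = 123.13°  ·
  (0,2): δ = 81.67°  ·
  (0,3): δ = 13.35°  ✓
  (0,4): δ = 53.48°  ·
  (0,5): δ = 94.60°  ·
  (0,6): δ = 130.34°  ·
  (1,2): δ = 138.53°  ·
  (1,3): δ = 70.22°  ·
  (1,4): δ = 3.38°  ✓
  (1,5): δ = 37.73°  ·
  (1,6): δ = 73.48°  ·
  (2,3): δ = 111.69°  ·
  (2,4): δ = 44.85°  ·
  (2,5): δ = 3.74°  ✓
  (2,6): δ = 32.01°  ✓
  (3,4): δ = 113.16°  ·
  (3,5): δ = 72.05°  ·
  (3,6): δ = 36.31°  ·
  (4,5): δ = 138.89°  ·
  (4,6): δ = 103.14°  ·
  (5,6): δ = 144.25°  ·
antipodal pairs: 4

count = 4; pairs: (0,3), (1,4), (2,5), (2,6)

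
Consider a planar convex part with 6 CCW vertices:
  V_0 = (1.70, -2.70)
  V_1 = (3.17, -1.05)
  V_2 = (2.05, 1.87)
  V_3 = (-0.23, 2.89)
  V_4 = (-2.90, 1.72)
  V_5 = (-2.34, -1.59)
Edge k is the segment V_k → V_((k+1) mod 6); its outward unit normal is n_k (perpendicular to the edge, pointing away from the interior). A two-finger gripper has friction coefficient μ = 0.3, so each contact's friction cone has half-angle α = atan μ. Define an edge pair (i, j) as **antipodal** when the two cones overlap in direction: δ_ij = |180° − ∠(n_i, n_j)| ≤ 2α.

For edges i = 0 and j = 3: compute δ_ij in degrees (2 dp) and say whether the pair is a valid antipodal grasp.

δ = 24.64°, valid

α = atan 0.3 = 16.70°;  2α = 33.40°
edge 0: e_0 = (+1.47, +1.65);  n_0 = (+0.7467, -0.6652)
edge 3: e_3 = (-2.67, -1.17);  n_3 = (-0.4014, +0.9159)
∠(n_0, n_3) = 155.36°
δ = |180° − 155.36°| = 24.64°
24.64° ≤ 2α = 33.40°  →  valid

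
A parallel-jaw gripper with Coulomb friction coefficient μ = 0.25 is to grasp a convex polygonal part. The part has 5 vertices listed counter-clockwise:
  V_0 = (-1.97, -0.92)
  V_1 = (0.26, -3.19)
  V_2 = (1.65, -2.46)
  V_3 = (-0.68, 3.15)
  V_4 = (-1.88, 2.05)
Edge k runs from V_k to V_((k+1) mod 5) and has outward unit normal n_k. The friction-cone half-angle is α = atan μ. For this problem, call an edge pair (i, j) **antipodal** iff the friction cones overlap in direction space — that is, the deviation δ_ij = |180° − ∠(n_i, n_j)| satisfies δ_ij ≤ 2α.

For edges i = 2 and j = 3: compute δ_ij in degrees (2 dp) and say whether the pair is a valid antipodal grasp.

α = atan 0.25 = 14.04°;  2α = 28.07°
edge 2: e_2 = (-2.33, +5.61);  n_2 = (+0.9235, +0.3836)
edge 3: e_3 = (-1.20, -1.10);  n_3 = (-0.6757, +0.7372)
∠(n_2, n_3) = 109.96°
δ = |180° − 109.96°| = 70.04°
70.04° > 2α = 28.07°  →  invalid

δ = 70.04°, invalid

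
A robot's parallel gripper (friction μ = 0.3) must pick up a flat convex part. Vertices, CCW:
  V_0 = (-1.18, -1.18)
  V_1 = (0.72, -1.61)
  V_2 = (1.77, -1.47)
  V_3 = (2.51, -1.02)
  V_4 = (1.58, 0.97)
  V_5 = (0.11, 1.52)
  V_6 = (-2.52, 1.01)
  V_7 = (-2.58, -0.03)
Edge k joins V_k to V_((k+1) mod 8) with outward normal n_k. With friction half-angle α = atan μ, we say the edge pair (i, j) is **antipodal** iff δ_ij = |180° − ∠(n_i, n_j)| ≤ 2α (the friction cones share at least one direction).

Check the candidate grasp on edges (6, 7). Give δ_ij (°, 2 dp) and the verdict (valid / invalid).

α = atan 0.3 = 16.70°;  2α = 33.40°
edge 6: e_6 = (-0.06, -1.04);  n_6 = (-0.9983, +0.0576)
edge 7: e_7 = (+1.40, -1.15);  n_7 = (-0.6347, -0.7727)
∠(n_6, n_7) = 53.90°
δ = |180° − 53.90°| = 126.10°
126.10° > 2α = 33.40°  →  invalid

δ = 126.10°, invalid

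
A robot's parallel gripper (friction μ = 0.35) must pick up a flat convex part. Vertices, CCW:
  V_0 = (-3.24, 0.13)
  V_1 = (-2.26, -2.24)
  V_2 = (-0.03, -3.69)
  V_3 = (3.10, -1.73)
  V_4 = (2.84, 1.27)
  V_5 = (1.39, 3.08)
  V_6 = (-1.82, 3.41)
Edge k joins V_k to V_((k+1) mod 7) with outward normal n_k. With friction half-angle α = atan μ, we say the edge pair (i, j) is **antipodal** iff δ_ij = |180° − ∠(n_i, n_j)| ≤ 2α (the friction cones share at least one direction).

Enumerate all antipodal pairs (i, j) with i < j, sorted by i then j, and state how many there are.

α = atan 0.35 = 19.29°;  2α = 38.58°
n_0 = (-0.9241, -0.3821)
n_1 = (-0.5451, -0.8384)
n_2 = (+0.5307, -0.8475)
n_3 = (+0.9963, +0.0863)
n_4 = (+0.7804, +0.6252)
n_5 = (+0.1023, +0.9948)
n_6 = (-0.9177, +0.3973)
  (0,1): δ = 145.50°  ·
  (0,2): δ = 80.41°  ·
  (0,3): δ = 17.51°  ✓
  (0,4): δ = 16.23°  ✓
  (0,5): δ = 61.67°  ·
  (0,6): δ = 134.13°  ·
  (1,2): δ = 114.91°  ·
  (1,3): δ = 52.01°  ·
  (1,4): δ = 18.27°  ✓
  (1,5): δ = 27.16°  ✓
  (1,6): δ = 99.62°  ·
  (2,3): δ = 117.10°  ·
  (2,4): δ = 83.36°  ·
  (2,5): δ = 37.92°  ✓
  (2,6): δ = 34.54°  ✓
  (3,4): δ = 146.25°  ·
  (3,5): δ = 100.82°  ·
  (3,6): δ = 28.36°  ✓
  (4,5): δ = 134.57°  ·
  (4,6): δ = 62.11°  ·
  (5,6): δ = 107.54°  ·
antipodal pairs: 7

count = 7; pairs: (0,3), (0,4), (1,4), (1,5), (2,5), (2,6), (3,6)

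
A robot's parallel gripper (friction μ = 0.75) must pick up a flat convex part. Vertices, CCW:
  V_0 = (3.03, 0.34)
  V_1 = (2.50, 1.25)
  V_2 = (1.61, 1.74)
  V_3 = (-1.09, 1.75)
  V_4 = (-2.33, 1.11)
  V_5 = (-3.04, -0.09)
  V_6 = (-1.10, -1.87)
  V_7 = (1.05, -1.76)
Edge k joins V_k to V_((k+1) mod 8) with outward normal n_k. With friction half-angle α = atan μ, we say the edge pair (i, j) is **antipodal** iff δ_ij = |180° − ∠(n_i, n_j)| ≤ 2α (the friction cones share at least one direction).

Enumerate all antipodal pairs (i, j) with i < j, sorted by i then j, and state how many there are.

α = atan 0.75 = 36.87°;  2α = 73.74°
n_0 = (+0.8641, +0.5033)
n_1 = (+0.4823, +0.8760)
n_2 = (+0.0037, +1.0000)
n_3 = (-0.4586, +0.8886)
n_4 = (-0.8606, +0.5092)
n_5 = (-0.6761, -0.7368)
n_6 = (+0.0511, -0.9987)
n_7 = (+0.7276, -0.6860)
  (0,1): δ = 149.05°  ·
  (0,2): δ = 120.43°  ·
  (0,3): δ = 92.92°  ·
  (0,4): δ = 60.83°  ✓
  (0,5): δ = 17.25°  ✓
  (0,6): δ = 62.71°  ✓
  (0,7): δ = 106.47°  ·
  (1,2): δ = 151.38°  ·
  (1,3): δ = 123.86°  ·
  (1,4): δ = 91.78°  ·
  (1,5): δ = 13.70°  ✓
  (1,6): δ = 31.76°  ✓
  (1,7): δ = 75.52°  ·
  (2,3): δ = 152.49°  ·
  (2,4): δ = 120.40°  ·
  (2,5): δ = 42.32°  ✓
  (2,6): δ = 3.14°  ✓
  (2,7): δ = 46.90°  ✓
  (3,4): δ = 147.91°  ·
  (3,5): δ = 69.84°  ✓
  (3,6): δ = 24.37°  ✓
  (3,7): δ = 19.39°  ✓
  (4,5): δ = 101.93°  ·
  (4,6): δ = 56.46°  ✓
  (4,7): δ = 12.70°  ✓
  (5,6): δ = 134.53°  ·
  (5,7): δ = 90.78°  ·
  (6,7): δ = 136.24°  ·
antipodal pairs: 13

count = 13; pairs: (0,4), (0,5), (0,6), (1,5), (1,6), (2,5), (2,6), (2,7), (3,5), (3,6), (3,7), (4,6), (4,7)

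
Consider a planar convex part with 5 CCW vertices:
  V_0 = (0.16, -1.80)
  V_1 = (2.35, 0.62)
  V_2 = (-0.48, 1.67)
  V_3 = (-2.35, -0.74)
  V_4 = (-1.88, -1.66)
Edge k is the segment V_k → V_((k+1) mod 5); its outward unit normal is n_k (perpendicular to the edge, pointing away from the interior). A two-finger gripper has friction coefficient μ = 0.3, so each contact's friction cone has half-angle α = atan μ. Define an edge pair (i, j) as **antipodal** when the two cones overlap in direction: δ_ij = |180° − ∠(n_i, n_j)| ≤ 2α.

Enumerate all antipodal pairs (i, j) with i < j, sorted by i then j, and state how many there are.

count = 2; pairs: (0,2), (1,4)

α = atan 0.3 = 16.70°;  2α = 33.40°
n_0 = (+0.7415, -0.6710)
n_1 = (+0.3479, +0.9375)
n_2 = (-0.7901, +0.6130)
n_3 = (-0.8905, -0.4549)
n_4 = (-0.0685, -0.9977)
  (0,1): δ = 68.21°  ·
  (0,2): δ = 4.33°  ✓
  (0,3): δ = 69.20°  ·
  (0,4): δ = 128.22°  ·
  (1,2): δ = 107.45°  ·
  (1,3): δ = 42.58°  ·
  (1,4): δ = 16.43°  ✓
  (2,3): δ = 115.13°  ·
  (2,4): δ = 56.12°  ·
  (3,4): δ = 120.99°  ·
antipodal pairs: 2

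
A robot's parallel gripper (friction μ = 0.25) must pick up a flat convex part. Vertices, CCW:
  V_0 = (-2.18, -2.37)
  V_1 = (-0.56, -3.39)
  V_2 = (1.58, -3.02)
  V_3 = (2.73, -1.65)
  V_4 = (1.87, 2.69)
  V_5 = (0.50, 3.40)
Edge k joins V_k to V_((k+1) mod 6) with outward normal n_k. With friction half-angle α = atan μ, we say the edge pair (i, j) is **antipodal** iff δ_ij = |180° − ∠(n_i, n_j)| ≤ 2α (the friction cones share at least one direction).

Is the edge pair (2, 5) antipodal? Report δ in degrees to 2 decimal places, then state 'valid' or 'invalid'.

δ = 15.10°, valid

α = atan 0.25 = 14.04°;  2α = 28.07°
edge 2: e_2 = (+1.15, +1.37);  n_2 = (+0.7659, -0.6429)
edge 5: e_5 = (-2.68, -5.77);  n_5 = (-0.9069, +0.4212)
∠(n_2, n_5) = 164.90°
δ = |180° − 164.90°| = 15.10°
15.10° ≤ 2α = 28.07°  →  valid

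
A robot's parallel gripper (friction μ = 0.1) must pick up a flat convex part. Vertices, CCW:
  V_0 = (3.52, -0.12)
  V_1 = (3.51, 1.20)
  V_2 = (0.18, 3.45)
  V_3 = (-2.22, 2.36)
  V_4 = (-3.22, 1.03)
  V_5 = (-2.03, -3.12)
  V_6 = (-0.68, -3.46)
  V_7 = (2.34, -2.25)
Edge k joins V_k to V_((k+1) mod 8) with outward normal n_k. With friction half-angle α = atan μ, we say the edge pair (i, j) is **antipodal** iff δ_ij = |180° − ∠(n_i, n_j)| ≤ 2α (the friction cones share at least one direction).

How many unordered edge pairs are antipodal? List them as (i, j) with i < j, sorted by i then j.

α = atan 0.1 = 5.71°;  2α = 11.42°
n_0 = (+1.0000, +0.0076)
n_1 = (+0.5599, +0.8286)
n_2 = (-0.4135, +0.9105)
n_3 = (-0.7993, +0.6010)
n_4 = (-0.9613, -0.2756)
n_5 = (-0.2442, -0.9697)
n_6 = (+0.3719, -0.9283)
n_7 = (+0.8747, -0.4846)
  (0,1): δ = 124.48°  ·
  (0,2): δ = 66.01°  ·
  (0,3): δ = 37.37°  ·
  (0,4): δ = 15.57°  ·
  (0,5): δ = 75.43°  ·
  (0,6): δ = 111.40°  ·
  (0,7): δ = 150.58°  ·
  (1,2): δ = 121.53°  ·
  (1,3): δ = 92.89°  ·
  (1,4): δ = 39.95°  ·
  (1,5): δ = 19.91°  ·
  (1,6): δ = 55.88°  ·
  (1,7): δ = 95.06°  ·
  (2,3): δ = 151.36°  ·
  (2,4): δ = 98.43°  ·
  (2,5): δ = 38.56°  ·
  (2,6): δ = 2.59°  ✓
  (2,7): δ = 36.59°  ·
  (3,4): δ = 127.06°  ·
  (3,5): δ = 67.20°  ·
  (3,6): δ = 31.23°  ·
  (3,7): δ = 7.95°  ✓
  (4,5): δ = 120.14°  ·
  (4,6): δ = 84.17°  ·
  (4,7): δ = 44.99°  ·
  (5,6): δ = 144.03°  ·
  (5,7): δ = 104.85°  ·
  (6,7): δ = 140.82°  ·
antipodal pairs: 2

count = 2; pairs: (2,6), (3,7)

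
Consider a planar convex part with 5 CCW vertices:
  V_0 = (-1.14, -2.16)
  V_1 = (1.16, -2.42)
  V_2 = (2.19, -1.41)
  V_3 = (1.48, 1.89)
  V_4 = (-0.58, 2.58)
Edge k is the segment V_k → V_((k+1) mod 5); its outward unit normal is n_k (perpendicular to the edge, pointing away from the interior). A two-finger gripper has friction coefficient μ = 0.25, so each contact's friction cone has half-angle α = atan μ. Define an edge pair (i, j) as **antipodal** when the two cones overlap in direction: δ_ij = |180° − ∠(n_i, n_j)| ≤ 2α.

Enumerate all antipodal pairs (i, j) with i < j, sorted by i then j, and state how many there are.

count = 2; pairs: (0,3), (2,4)

α = atan 0.25 = 14.04°;  2α = 28.07°
n_0 = (-0.1123, -0.9937)
n_1 = (+0.7001, -0.7140)
n_2 = (+0.9776, +0.2103)
n_3 = (+0.3176, +0.9482)
n_4 = (-0.9931, +0.1173)
  (0,1): δ = 129.11°  ·
  (0,2): δ = 71.41°  ·
  (0,3): δ = 12.07°  ✓
  (0,4): δ = 89.71°  ·
  (1,2): δ = 122.30°  ·
  (1,3): δ = 62.96°  ·
  (1,4): δ = 38.82°  ·
  (2,3): δ = 120.66°  ·
  (2,4): δ = 18.88°  ✓
  (3,4): δ = 78.22°  ·
antipodal pairs: 2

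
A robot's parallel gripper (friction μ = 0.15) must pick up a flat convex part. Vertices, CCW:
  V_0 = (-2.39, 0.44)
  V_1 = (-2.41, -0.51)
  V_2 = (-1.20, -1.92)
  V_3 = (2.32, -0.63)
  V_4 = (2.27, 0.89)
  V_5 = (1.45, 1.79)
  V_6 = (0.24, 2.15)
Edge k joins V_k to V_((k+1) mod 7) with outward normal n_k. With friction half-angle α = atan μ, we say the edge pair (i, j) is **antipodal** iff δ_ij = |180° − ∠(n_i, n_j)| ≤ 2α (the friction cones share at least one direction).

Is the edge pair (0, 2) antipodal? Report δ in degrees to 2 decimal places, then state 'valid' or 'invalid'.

α = atan 0.15 = 8.53°;  2α = 17.06°
edge 0: e_0 = (-0.02, -0.95);  n_0 = (-0.9998, +0.0210)
edge 2: e_2 = (+3.52, +1.29);  n_2 = (+0.3441, -0.9389)
∠(n_0, n_2) = 111.33°
δ = |180° − 111.33°| = 68.67°
68.67° > 2α = 17.06°  →  invalid

δ = 68.67°, invalid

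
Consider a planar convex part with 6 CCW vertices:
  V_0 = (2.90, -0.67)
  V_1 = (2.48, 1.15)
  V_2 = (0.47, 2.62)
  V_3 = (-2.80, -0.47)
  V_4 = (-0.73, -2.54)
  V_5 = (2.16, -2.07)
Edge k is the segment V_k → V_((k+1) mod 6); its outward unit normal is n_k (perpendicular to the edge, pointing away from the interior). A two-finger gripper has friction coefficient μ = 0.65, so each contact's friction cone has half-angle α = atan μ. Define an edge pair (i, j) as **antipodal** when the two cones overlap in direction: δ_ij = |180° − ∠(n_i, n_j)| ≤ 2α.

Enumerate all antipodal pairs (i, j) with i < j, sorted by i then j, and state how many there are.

count = 6; pairs: (0,2), (0,3), (1,3), (1,4), (2,4), (2,5)

α = atan 0.65 = 33.02°;  2α = 66.05°
n_0 = (+0.9744, +0.2249)
n_1 = (+0.5903, +0.8072)
n_2 = (-0.6868, +0.7268)
n_3 = (-0.7071, -0.7071)
n_4 = (+0.1605, -0.9870)
n_5 = (+0.8841, -0.4673)
  (0,1): δ = 139.17°  ·
  (0,2): δ = 59.62°  ✓
  (0,3): δ = 32.01°  ✓
  (0,4): δ = 86.24°  ·
  (0,5): δ = 139.15°  ·
  (1,2): δ = 100.44°  ·
  (1,3): δ = 8.82°  ✓
  (1,4): δ = 45.42°  ✓
  (1,5): δ = 98.32°  ·
  (2,3): δ = 88.38°  ·
  (2,4): δ = 34.14°  ✓
  (2,5): δ = 18.76°  ✓
  (3,4): δ = 125.76°  ·
  (3,5): δ = 72.86°  ·
  (4,5): δ = 127.10°  ·
antipodal pairs: 6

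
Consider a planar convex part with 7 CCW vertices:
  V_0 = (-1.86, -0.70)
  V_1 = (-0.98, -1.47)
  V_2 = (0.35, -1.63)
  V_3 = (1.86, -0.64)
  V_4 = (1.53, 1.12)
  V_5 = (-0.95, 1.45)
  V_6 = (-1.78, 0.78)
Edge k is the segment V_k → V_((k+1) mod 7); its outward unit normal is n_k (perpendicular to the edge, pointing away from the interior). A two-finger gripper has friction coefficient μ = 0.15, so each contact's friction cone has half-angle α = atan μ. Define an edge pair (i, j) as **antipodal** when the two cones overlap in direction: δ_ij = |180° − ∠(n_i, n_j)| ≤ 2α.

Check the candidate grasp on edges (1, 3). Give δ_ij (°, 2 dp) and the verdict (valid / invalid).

δ = 72.52°, invalid

α = atan 0.15 = 8.53°;  2α = 17.06°
edge 1: e_1 = (+1.33, -0.16);  n_1 = (-0.1194, -0.9928)
edge 3: e_3 = (-0.33, +1.76);  n_3 = (+0.9829, +0.1843)
∠(n_1, n_3) = 107.48°
δ = |180° − 107.48°| = 72.52°
72.52° > 2α = 17.06°  →  invalid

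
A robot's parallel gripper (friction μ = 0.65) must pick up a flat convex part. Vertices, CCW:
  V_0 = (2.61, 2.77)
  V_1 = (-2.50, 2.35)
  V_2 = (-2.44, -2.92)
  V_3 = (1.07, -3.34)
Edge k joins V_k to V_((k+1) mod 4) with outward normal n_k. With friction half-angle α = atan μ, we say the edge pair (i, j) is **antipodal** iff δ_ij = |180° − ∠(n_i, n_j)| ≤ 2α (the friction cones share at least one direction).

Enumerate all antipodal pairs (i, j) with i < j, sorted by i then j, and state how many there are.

α = atan 0.65 = 33.02°;  2α = 66.05°
n_0 = (-0.0819, +0.9966)
n_1 = (-0.9999, -0.0114)
n_2 = (-0.1188, -0.9929)
n_3 = (+0.9697, -0.2444)
  (0,1): δ = 94.05°  ·
  (0,2): δ = 11.52°  ✓
  (0,3): δ = 71.15°  ·
  (1,2): δ = 97.48°  ·
  (1,3): δ = 14.80°  ✓
  (2,3): δ = 97.32°  ·
antipodal pairs: 2

count = 2; pairs: (0,2), (1,3)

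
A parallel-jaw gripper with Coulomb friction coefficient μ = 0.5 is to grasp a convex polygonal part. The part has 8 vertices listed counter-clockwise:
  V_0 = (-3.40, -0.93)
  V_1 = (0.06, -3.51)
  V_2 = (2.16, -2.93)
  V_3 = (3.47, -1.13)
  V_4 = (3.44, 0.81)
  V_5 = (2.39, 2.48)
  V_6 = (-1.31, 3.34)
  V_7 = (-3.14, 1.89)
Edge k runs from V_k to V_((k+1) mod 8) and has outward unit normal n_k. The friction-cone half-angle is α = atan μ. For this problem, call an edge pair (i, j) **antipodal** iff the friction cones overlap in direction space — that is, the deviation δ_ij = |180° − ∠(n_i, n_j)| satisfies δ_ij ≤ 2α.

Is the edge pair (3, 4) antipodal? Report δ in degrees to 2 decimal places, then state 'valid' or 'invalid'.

α = atan 0.5 = 26.57°;  2α = 53.13°
edge 3: e_3 = (-0.03, +1.94);  n_3 = (+0.9999, +0.0155)
edge 4: e_4 = (-1.05, +1.67);  n_4 = (+0.8466, +0.5323)
∠(n_3, n_4) = 31.27°
δ = |180° − 31.27°| = 148.73°
148.73° > 2α = 53.13°  →  invalid

δ = 148.73°, invalid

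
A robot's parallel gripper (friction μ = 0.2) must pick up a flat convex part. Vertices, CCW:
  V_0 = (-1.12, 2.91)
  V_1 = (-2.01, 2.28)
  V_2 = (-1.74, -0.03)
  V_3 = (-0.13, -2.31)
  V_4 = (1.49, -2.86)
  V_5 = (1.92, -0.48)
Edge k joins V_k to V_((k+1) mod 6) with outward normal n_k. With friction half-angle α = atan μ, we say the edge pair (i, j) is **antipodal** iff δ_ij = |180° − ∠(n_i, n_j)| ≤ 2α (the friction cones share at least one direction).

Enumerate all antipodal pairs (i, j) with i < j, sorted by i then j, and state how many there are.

count = 2; pairs: (1,4), (2,5)

α = atan 0.2 = 11.31°;  2α = 22.62°
n_0 = (-0.5778, +0.8162)
n_1 = (-0.9932, -0.1161)
n_2 = (-0.8169, -0.5768)
n_3 = (-0.3215, -0.9469)
n_4 = (+0.9841, -0.1778)
n_5 = (+0.7445, +0.6676)
  (0,1): δ = 118.63°  ·
  (0,2): δ = 90.07°  ·
  (0,3): δ = 54.05°  ·
  (0,4): δ = 44.47°  ·
  (0,5): δ = 96.59°  ·
  (1,2): δ = 151.44°  ·
  (1,3): δ = 115.42°  ·
  (1,4): δ = 16.91°  ✓
  (1,5): δ = 35.22°  ·
  (2,3): δ = 143.98°  ·
  (2,4): δ = 45.47°  ·
  (2,5): δ = 6.66°  ✓
  (3,4): δ = 81.49°  ·
  (3,5): δ = 29.36°  ·
  (4,5): δ = 127.87°  ·
antipodal pairs: 2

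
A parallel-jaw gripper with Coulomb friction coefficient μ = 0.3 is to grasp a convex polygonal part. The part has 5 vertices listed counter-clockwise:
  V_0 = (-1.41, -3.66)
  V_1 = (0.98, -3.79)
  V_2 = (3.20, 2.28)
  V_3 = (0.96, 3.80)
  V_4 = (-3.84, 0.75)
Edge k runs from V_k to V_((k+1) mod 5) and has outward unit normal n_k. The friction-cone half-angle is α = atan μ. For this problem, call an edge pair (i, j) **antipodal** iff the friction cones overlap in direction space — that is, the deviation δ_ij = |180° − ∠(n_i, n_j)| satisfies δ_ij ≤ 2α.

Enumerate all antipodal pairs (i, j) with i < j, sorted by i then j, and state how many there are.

α = atan 0.3 = 16.70°;  2α = 33.40°
n_0 = (-0.0543, -0.9985)
n_1 = (+0.9392, -0.3435)
n_2 = (+0.5615, +0.8275)
n_3 = (-0.5363, +0.8440)
n_4 = (-0.8758, -0.4826)
  (0,1): δ = 106.98°  ·
  (0,2): δ = 31.05°  ✓
  (0,3): δ = 35.55°  ·
  (0,4): δ = 121.97°  ·
  (1,2): δ = 104.07°  ·
  (1,3): δ = 37.48°  ·
  (1,4): δ = 48.94°  ·
  (2,3): δ = 113.41°  ·
  (2,4): δ = 26.98°  ✓
  (3,4): δ = 93.58°  ·
antipodal pairs: 2

count = 2; pairs: (0,2), (2,4)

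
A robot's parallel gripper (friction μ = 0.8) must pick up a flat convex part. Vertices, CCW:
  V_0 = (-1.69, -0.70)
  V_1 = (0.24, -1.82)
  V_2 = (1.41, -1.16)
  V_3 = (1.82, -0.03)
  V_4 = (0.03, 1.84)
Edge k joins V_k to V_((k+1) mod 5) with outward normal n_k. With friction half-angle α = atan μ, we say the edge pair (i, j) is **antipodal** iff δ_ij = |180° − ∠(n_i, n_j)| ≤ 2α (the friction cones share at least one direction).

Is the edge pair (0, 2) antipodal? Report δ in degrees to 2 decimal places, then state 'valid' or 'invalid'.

δ = 79.82°, invalid

α = atan 0.8 = 38.66°;  2α = 77.32°
edge 0: e_0 = (+1.93, -1.12);  n_0 = (-0.5019, -0.8649)
edge 2: e_2 = (+0.41, +1.13);  n_2 = (+0.9400, -0.3411)
∠(n_0, n_2) = 100.18°
δ = |180° − 100.18°| = 79.82°
79.82° > 2α = 77.32°  →  invalid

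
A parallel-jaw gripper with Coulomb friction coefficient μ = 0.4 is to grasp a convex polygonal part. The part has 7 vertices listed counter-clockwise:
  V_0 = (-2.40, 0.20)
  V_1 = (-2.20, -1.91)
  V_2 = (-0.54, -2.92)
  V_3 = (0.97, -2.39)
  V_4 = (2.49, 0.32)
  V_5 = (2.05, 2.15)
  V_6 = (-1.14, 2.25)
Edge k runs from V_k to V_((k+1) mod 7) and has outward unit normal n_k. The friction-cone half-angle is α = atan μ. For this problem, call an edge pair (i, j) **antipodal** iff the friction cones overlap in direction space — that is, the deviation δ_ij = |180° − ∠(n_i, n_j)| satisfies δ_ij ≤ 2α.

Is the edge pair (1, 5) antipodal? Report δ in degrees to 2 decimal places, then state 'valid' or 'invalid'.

α = atan 0.4 = 21.80°;  2α = 43.60°
edge 1: e_1 = (+1.66, -1.01);  n_1 = (-0.5198, -0.8543)
edge 5: e_5 = (-3.19, +0.10);  n_5 = (+0.0313, +0.9995)
∠(n_1, n_5) = 150.48°
δ = |180° − 150.48°| = 29.52°
29.52° ≤ 2α = 43.60°  →  valid

δ = 29.52°, valid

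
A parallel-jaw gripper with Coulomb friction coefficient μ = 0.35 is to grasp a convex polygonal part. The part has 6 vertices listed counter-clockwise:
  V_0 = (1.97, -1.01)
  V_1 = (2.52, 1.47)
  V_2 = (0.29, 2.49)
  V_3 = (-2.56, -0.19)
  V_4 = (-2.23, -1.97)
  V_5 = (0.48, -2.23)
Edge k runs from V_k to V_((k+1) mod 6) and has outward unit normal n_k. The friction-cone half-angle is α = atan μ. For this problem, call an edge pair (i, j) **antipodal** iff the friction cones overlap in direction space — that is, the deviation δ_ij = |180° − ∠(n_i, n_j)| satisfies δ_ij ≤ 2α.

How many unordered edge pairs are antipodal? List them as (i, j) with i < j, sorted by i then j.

α = atan 0.35 = 19.29°;  2α = 38.58°
n_0 = (+0.9763, -0.2165)
n_1 = (+0.4160, +0.9094)
n_2 = (-0.6850, +0.7285)
n_3 = (-0.9832, -0.1823)
n_4 = (-0.0955, -0.9954)
n_5 = (+0.6335, -0.7737)
  (0,1): δ = 102.07°  ·
  (0,2): δ = 34.26°  ✓
  (0,3): δ = 23.01°  ✓
  (0,4): δ = 97.02°  ·
  (0,5): δ = 141.81°  ·
  (1,2): δ = 112.18°  ·
  (1,3): δ = 54.92°  ·
  (1,4): δ = 19.10°  ✓
  (1,5): δ = 63.89°  ·
  (2,3): δ = 122.74°  ·
  (2,4): δ = 48.72°  ·
  (2,5): δ = 3.93°  ✓
  (3,4): δ = 105.98°  ·
  (3,5): δ = 61.19°  ·
  (4,5): δ = 135.21°  ·
antipodal pairs: 4

count = 4; pairs: (0,2), (0,3), (1,4), (2,5)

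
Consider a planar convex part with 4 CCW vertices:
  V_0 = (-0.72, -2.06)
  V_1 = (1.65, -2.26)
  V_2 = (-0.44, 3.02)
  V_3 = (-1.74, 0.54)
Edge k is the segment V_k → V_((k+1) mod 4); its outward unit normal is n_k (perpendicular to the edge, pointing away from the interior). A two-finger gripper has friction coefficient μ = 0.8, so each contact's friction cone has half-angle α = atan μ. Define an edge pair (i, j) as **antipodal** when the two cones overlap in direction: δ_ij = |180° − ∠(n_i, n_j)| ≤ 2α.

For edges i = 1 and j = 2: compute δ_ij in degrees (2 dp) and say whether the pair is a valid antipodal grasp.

α = atan 0.8 = 38.66°;  2α = 77.32°
edge 1: e_1 = (-2.09, +5.28);  n_1 = (+0.9298, +0.3680)
edge 2: e_2 = (-1.30, -2.48);  n_2 = (-0.8857, +0.4643)
∠(n_1, n_2) = 130.74°
δ = |180° − 130.74°| = 49.26°
49.26° ≤ 2α = 77.32°  →  valid

δ = 49.26°, valid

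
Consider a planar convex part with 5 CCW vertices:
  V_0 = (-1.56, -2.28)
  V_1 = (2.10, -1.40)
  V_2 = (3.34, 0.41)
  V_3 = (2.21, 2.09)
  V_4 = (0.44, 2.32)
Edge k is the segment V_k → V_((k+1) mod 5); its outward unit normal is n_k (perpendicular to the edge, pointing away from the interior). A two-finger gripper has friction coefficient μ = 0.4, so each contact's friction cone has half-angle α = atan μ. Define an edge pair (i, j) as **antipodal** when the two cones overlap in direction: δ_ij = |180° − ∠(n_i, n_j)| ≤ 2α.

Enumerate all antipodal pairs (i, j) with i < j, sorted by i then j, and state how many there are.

count = 2; pairs: (0,3), (1,4)

α = atan 0.4 = 21.80°;  2α = 43.60°
n_0 = (+0.2338, -0.9723)
n_1 = (+0.8250, -0.5652)
n_2 = (+0.8298, +0.5581)
n_3 = (+0.1289, +0.9917)
n_4 = (-0.9171, +0.3987)
  (0,1): δ = 137.93°  ·
  (0,2): δ = 69.59°  ·
  (0,3): δ = 20.92°  ✓
  (0,4): δ = 52.98°  ·
  (1,2): δ = 111.66°  ·
  (1,3): δ = 62.99°  ·
  (1,4): δ = 10.92°  ✓
  (2,3): δ = 131.33°  ·
  (2,4): δ = 57.42°  ·
  (3,4): δ = 106.09°  ·
antipodal pairs: 2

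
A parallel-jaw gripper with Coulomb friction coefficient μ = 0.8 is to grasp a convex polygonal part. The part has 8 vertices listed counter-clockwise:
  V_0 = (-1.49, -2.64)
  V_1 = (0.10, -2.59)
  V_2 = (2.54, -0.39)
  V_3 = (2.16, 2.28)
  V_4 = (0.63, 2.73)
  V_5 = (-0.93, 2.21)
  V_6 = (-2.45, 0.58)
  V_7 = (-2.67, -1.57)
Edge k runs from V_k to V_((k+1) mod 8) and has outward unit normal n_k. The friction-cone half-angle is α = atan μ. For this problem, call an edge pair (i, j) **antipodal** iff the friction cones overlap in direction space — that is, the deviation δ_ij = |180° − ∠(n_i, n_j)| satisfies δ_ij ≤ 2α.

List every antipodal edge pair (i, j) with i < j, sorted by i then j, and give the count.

count = 12; pairs: (0,3), (0,4), (0,5), (1,3), (1,4), (1,5), (1,6), (2,5), (2,6), (2,7), (3,7), (4,7)

α = atan 0.8 = 38.66°;  2α = 77.32°
n_0 = (+0.0314, -0.9995)
n_1 = (+0.6696, -0.7427)
n_2 = (+0.9900, +0.1409)
n_3 = (+0.2822, +0.9594)
n_4 = (-0.3162, +0.9487)
n_5 = (-0.7314, +0.6820)
n_6 = (-0.9948, +0.1018)
n_7 = (-0.6717, -0.7408)
  (0,1): δ = 139.76°  ·
  (0,2): δ = 83.70°  ·
  (0,3): δ = 18.19°  ✓
  (0,4): δ = 16.63°  ✓
  (0,5): δ = 45.20°  ✓
  (0,6): δ = 82.36°  ·
  (0,7): δ = 136.00°  ·
  (1,2): δ = 123.94°  ·
  (1,3): δ = 58.43°  ✓
  (1,4): δ = 23.60°  ✓
  (1,5): δ = 4.96°  ✓
  (1,6): δ = 42.12°  ✓
  (1,7): δ = 95.76°  ·
  (2,3): δ = 114.49°  ·
  (2,4): δ = 79.67°  ·
  (2,5): δ = 51.10°  ✓
  (2,6): δ = 13.94°  ✓
  (2,7): δ = 39.70°  ✓
  (3,4): δ = 145.18°  ·
  (3,5): δ = 116.61°  ·
  (3,6): δ = 79.45°  ·
  (3,7): δ = 25.81°  ✓
  (4,5): δ = 151.43°  ·
  (4,6): δ = 114.28°  ·
  (4,7): δ = 60.64°  ✓
  (5,6): δ = 142.84°  ·
  (5,7): δ = 89.20°  ·
  (6,7): δ = 126.36°  ·
antipodal pairs: 12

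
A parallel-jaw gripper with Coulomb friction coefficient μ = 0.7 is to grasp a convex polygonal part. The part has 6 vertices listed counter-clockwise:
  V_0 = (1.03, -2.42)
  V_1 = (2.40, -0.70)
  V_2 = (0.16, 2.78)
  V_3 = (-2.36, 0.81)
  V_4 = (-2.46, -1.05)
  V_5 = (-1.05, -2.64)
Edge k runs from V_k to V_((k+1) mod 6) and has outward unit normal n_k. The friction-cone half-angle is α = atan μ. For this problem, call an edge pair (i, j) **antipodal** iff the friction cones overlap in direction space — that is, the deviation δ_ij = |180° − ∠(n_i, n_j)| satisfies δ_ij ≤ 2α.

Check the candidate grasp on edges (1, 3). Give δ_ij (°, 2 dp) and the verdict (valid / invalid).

α = atan 0.7 = 34.99°;  2α = 69.98°
edge 1: e_1 = (-2.24, +3.48);  n_1 = (+0.8409, +0.5412)
edge 3: e_3 = (-0.10, -1.86);  n_3 = (-0.9986, +0.0537)
∠(n_1, n_3) = 144.15°
δ = |180° − 144.15°| = 35.85°
35.85° ≤ 2α = 69.98°  →  valid

δ = 35.85°, valid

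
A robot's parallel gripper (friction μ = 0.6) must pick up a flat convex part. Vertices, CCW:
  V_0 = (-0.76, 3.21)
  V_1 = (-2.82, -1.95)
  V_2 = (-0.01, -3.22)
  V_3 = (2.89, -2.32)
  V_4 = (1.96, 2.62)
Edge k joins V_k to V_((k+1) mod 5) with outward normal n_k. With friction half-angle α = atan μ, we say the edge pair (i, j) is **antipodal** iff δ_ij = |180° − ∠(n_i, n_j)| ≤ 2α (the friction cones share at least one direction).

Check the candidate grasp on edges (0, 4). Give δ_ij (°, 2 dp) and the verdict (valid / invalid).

α = atan 0.6 = 30.96°;  2α = 61.93°
edge 0: e_0 = (-2.06, -5.16);  n_0 = (-0.9287, +0.3708)
edge 4: e_4 = (-2.72, +0.59);  n_4 = (+0.2120, +0.9773)
∠(n_0, n_4) = 80.48°
δ = |180° − 80.48°| = 99.52°
99.52° > 2α = 61.93°  →  invalid

δ = 99.52°, invalid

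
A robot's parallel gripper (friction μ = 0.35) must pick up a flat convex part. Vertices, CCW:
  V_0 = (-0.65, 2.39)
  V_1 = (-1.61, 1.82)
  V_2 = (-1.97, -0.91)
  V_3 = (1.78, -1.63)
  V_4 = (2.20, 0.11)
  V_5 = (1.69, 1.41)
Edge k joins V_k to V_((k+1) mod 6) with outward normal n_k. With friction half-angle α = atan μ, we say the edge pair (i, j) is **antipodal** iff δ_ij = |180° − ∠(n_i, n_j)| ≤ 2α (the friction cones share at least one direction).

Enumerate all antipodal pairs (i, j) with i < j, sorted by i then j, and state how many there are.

α = atan 0.35 = 19.29°;  2α = 38.58°
n_0 = (-0.5105, +0.8599)
n_1 = (-0.9914, +0.1307)
n_2 = (-0.1886, -0.9821)
n_3 = (+0.9721, -0.2346)
n_4 = (+0.9309, +0.3652)
n_5 = (+0.3863, +0.9224)
  (0,1): δ = 128.21°  ·
  (0,2): δ = 41.57°  ·
  (0,3): δ = 45.73°  ·
  (0,4): δ = 80.72°  ·
  (0,5): δ = 126.58°  ·
  (1,2): δ = 93.36°  ·
  (1,3): δ = 6.06°  ✓
  (1,4): δ = 28.93°  ✓
  (1,5): δ = 74.79°  ·
  (2,3): δ = 92.70°  ·
  (2,4): δ = 57.71°  ·
  (2,5): δ = 11.86°  ✓
  (3,4): δ = 145.01°  ·
  (3,5): δ = 99.15°  ·
  (4,5): δ = 134.14°  ·
antipodal pairs: 3

count = 3; pairs: (1,3), (1,4), (2,5)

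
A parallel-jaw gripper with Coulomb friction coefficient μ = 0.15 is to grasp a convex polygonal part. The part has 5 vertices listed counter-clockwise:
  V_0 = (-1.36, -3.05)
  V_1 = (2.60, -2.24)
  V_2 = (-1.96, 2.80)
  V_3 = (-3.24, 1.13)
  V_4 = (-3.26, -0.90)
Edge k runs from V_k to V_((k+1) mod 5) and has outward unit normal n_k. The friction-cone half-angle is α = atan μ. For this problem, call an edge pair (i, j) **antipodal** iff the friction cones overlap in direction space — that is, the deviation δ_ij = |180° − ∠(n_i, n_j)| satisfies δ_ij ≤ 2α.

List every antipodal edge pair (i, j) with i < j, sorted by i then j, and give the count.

α = atan 0.15 = 8.53°;  2α = 17.06°
n_0 = (+0.2004, -0.9797)
n_1 = (+0.7415, +0.6709)
n_2 = (-0.7937, +0.6083)
n_3 = (-1.0000, +0.0099)
n_4 = (-0.7493, -0.6622)
  (0,1): δ = 59.42°  ·
  (0,2): δ = 40.97°  ·
  (0,3): δ = 77.88°  ·
  (0,4): δ = 119.91°  ·
  (1,2): δ = 79.61°  ·
  (1,3): δ = 42.70°  ·
  (1,4): δ = 0.67°  ✓
  (2,3): δ = 143.10°  ·
  (2,4): δ = 101.06°  ·
  (3,4): δ = 137.97°  ·
antipodal pairs: 1

count = 1; pairs: (1,4)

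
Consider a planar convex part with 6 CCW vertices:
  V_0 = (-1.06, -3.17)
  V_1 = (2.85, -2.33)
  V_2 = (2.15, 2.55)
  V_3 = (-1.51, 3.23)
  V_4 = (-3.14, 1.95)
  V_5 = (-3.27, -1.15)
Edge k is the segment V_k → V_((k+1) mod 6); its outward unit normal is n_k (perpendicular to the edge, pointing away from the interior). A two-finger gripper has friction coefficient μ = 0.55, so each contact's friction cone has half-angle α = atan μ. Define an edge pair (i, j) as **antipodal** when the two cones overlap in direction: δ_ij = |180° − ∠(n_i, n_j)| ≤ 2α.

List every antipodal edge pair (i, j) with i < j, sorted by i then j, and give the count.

α = atan 0.55 = 28.81°;  2α = 57.62°
n_0 = (+0.2100, -0.9777)
n_1 = (+0.9899, +0.1420)
n_2 = (+0.1827, +0.9832)
n_3 = (-0.6176, +0.7865)
n_4 = (-0.9991, +0.0419)
n_5 = (-0.6747, -0.7381)
  (0,1): δ = 93.96°  ·
  (0,2): δ = 22.65°  ✓
  (0,3): δ = 26.02°  ✓
  (0,4): δ = 75.47°  ·
  (0,5): δ = 125.45°  ·
  (1,2): δ = 108.69°  ·
  (1,3): δ = 60.02°  ·
  (1,4): δ = 10.56°  ✓
  (1,5): δ = 39.41°  ✓
  (2,3): δ = 131.33°  ·
  (2,4): δ = 81.88°  ·
  (2,5): δ = 31.90°  ✓
  (3,4): δ = 130.54°  ·
  (3,5): δ = 80.57°  ·
  (4,5): δ = 130.03°  ·
antipodal pairs: 5

count = 5; pairs: (0,2), (0,3), (1,4), (1,5), (2,5)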